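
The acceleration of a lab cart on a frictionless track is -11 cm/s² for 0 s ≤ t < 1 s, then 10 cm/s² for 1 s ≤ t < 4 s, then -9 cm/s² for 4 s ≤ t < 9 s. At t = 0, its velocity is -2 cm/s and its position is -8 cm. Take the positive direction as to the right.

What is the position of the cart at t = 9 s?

On each constant-a segment, Δv = aΔt and Δx = v₀Δt + ½aΔt²; chain segment to segment.
0–1 s: v starts -2 cm/s; Δx = -2·1 + ½·-11·1² = -7.5 cm; v ends -13 cm/s.
1–4 s: v starts -13 cm/s; Δx = -13·3 + ½·10·3² = 6 cm; v ends 17 cm/s.
4–9 s: v starts 17 cm/s; Δx = 17·5 + ½·-9·5² = -27.5 cm; v ends -28 cm/s.
x(9) = -8 + Σ Δx = -37 cm.

-37 cm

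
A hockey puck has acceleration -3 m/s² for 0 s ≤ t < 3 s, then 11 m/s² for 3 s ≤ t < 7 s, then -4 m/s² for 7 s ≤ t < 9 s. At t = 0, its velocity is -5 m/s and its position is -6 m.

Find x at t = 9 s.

49.5 m

On each constant-a segment, Δv = aΔt and Δx = v₀Δt + ½aΔt²; chain segment to segment.
0–3 s: v starts -5 m/s; Δx = -5·3 + ½·-3·3² = -28.5 m; v ends -14 m/s.
3–7 s: v starts -14 m/s; Δx = -14·4 + ½·11·4² = 32 m; v ends 30 m/s.
7–9 s: v starts 30 m/s; Δx = 30·2 + ½·-4·2² = 52 m; v ends 22 m/s.
x(9) = -6 + Σ Δx = 49.5 m.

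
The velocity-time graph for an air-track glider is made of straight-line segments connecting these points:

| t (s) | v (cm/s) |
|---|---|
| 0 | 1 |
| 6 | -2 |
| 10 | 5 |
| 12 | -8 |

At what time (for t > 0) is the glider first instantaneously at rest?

t = 2 s

v changes sign on 0–6 s (from 1 to -2); the graph is linear there, so v = 0 at t = 0 + (-1)·(6 − 0)/(-2 − 1) = 2 s.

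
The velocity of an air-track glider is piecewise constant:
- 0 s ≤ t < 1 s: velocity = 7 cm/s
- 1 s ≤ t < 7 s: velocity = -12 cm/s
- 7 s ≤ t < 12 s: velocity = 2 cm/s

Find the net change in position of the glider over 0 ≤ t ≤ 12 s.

Displacement is the signed area under the v-t curve.
0–1 s: 7 × 1 = 7 cm
1–7 s: -12 × 6 = -72 cm
7–12 s: 2 × 5 = 10 cm
Net displacement = -55 cm

-55 cm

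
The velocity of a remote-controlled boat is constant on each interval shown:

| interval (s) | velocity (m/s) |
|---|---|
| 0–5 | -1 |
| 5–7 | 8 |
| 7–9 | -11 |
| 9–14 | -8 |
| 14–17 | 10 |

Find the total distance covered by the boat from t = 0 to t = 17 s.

Total distance travelled is ∫|v| dt — sum the magnitudes of each area piece.
0–5 s: |-1| × 5 = 5 m
5–7 s: |8| × 2 = 16 m
7–9 s: |-11| × 2 = 22 m
9–14 s: |-8| × 5 = 40 m
14–17 s: |10| × 3 = 30 m
Total distance = 113 m

113 m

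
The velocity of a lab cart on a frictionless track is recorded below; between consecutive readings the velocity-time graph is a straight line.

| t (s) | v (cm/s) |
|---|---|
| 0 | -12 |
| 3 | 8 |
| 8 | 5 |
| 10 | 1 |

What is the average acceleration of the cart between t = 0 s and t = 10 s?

Average acceleration = Δv/Δt = (1 − -12)/(10 − 0) = 1.3 cm/s².

1.3 cm/s²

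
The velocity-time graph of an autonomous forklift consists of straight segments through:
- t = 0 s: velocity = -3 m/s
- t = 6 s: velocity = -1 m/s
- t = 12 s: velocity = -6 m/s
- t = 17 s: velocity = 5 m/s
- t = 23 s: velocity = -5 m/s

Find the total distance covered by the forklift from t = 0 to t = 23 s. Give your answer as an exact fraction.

1361/22 m

Distance (not displacement) is the total path length: add the absolute areas under v-t.
0–6 s: |½(-3 + -1)(6)| = 12 m
6–12 s: |½(-1 + -6)(6)| = 21 m
12–17 s: v = 0 at t = 162/11 s; triangle areas 90/11 + 125/22 = 305/22 m
17–23 s: v = 0 at t = 20 s; triangle areas 7.5 + 7.5 = 15 m
Total distance = 1361/22 m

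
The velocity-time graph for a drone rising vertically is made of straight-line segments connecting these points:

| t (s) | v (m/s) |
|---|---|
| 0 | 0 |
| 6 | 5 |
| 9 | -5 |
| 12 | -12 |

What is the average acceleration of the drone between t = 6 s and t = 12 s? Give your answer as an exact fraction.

Average acceleration = Δv/Δt = (-12 − 5)/(12 − 6) = -17/6 m/s².

-17/6 m/s²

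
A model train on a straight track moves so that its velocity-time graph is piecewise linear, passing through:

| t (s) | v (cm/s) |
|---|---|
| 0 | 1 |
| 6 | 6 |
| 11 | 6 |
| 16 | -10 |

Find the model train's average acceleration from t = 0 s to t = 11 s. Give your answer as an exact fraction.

Average acceleration = Δv/Δt = (6 − 1)/(11 − 0) = 5/11 cm/s².

5/11 cm/s²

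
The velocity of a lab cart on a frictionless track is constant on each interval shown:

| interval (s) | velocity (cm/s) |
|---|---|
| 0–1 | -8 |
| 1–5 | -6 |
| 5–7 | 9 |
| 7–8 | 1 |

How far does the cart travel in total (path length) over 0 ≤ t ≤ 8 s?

51 cm

Total distance travelled is ∫|v| dt — sum the magnitudes of each area piece.
0–1 s: |-8| × 1 = 8 cm
1–5 s: |-6| × 4 = 24 cm
5–7 s: |9| × 2 = 18 cm
7–8 s: |1| × 1 = 1 cm
Total distance = 51 cm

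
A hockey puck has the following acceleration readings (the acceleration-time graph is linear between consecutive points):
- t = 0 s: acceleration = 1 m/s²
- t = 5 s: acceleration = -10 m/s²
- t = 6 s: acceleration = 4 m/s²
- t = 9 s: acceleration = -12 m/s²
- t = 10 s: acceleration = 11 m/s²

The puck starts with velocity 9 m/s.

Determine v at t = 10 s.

-29 m/s

Δv equals the area under the a-t graph; then v = v₀ + Δv.
0–5 s: ½(1 + -10)(5) = -22.5 m/s
5–6 s: ½(-10 + 4)(1) = -3 m/s
6–9 s: ½(4 + -12)(3) = -12 m/s
9–10 s: ½(-12 + 11)(1) = -0.5 m/s
Δv = -38 m/s, so v(10) = 9 + (-38) = -29 m/s.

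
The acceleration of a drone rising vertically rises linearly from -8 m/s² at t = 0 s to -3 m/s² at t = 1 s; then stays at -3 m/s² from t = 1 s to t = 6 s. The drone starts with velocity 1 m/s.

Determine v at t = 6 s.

-19.5 m/s

Δv equals the area under the a-t graph; then v = v₀ + Δv.
0–1 s: ½(-8 + -3)(1) = -5.5 m/s
1–6 s: -3 × 5 = -15 m/s
Δv = -20.5 m/s, so v(6) = 1 + (-20.5) = -19.5 m/s.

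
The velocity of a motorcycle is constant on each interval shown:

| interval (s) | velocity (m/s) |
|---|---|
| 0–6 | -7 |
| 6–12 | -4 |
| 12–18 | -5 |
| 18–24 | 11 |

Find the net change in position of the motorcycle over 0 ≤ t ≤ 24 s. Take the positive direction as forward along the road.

Net displacement equals the area under the velocity-time graph (areas below the axis count negative).
0–6 s: -7 × 6 = -42 m
6–12 s: -4 × 6 = -24 m
12–18 s: -5 × 6 = -30 m
18–24 s: 11 × 6 = 66 m
Net displacement = -30 m

-30 m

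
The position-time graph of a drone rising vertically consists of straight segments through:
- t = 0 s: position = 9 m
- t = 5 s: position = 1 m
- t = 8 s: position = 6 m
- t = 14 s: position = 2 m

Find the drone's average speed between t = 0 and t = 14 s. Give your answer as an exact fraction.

17/14 m/s

Average speed = (total path length)/(elapsed time); on a piecewise-linear x-t graph the path length is Σ|Δx|.
0–5 s: |Δx| = |1 − 9| = 8 m
5–8 s: |Δx| = |6 − 1| = 5 m
8–14 s: |Δx| = |2 − 6| = 4 m
Total path = 17 m; average speed = 17/14 = 17/14 m/s.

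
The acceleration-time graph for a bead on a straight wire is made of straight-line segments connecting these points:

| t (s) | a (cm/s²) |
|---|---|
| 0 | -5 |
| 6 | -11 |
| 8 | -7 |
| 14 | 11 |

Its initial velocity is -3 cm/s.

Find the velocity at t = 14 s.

-57 cm/s

Δv equals the area under the a-t graph; then v = v₀ + Δv.
0–6 s: ½(-5 + -11)(6) = -48 cm/s
6–8 s: ½(-11 + -7)(2) = -18 cm/s
8–14 s: ½(-7 + 11)(6) = 12 cm/s
Δv = -54 cm/s, so v(14) = -3 + (-54) = -57 cm/s.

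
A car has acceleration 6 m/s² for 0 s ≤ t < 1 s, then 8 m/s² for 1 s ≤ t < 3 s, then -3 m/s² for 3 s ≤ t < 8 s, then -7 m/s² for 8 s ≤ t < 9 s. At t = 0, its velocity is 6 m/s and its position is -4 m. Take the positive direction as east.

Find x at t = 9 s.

157 m

On each constant-a segment, Δv = aΔt and Δx = v₀Δt + ½aΔt²; chain segment to segment.
0–1 s: v starts 6 m/s; Δx = 6·1 + ½·6·1² = 9 m; v ends 12 m/s.
1–3 s: v starts 12 m/s; Δx = 12·2 + ½·8·2² = 40 m; v ends 28 m/s.
3–8 s: v starts 28 m/s; Δx = 28·5 + ½·-3·5² = 102.5 m; v ends 13 m/s.
8–9 s: v starts 13 m/s; Δx = 13·1 + ½·-7·1² = 9.5 m; v ends 6 m/s.
x(9) = -4 + Σ Δx = 157 m.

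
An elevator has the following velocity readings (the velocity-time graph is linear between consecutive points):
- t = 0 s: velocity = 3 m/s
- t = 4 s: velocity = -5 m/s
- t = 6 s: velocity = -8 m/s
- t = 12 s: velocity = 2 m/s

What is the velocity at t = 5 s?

On 4–6 s the graph is linear from -5 to -8 m/s: v(5) = -5 + (-8 − -5)·(5 − 4)/(6 − 4) = -6.5 m/s.

-6.5 m/s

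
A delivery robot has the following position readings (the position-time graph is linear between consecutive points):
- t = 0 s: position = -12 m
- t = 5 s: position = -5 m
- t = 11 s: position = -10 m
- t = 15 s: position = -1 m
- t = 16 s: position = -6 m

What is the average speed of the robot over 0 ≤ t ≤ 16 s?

Average speed = (total path length)/(elapsed time); on a piecewise-linear x-t graph the path length is Σ|Δx|.
0–5 s: |Δx| = |-5 − -12| = 7 m
5–11 s: |Δx| = |-10 − -5| = 5 m
11–15 s: |Δx| = |-1 − -10| = 9 m
15–16 s: |Δx| = |-6 − -1| = 5 m
Total path = 26 m; average speed = 26/16 = 1.625 m/s.

1.625 m/s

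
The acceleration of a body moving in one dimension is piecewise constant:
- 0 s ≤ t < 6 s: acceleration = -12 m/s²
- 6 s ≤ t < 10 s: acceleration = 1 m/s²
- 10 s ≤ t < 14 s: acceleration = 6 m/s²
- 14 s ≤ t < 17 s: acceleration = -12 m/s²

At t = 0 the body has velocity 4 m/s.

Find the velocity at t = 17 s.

Δv equals the area under the a-t graph; then v = v₀ + Δv.
0–6 s: -12 × 6 = -72 m/s
6–10 s: 1 × 4 = 4 m/s
10–14 s: 6 × 4 = 24 m/s
14–17 s: -12 × 3 = -36 m/s
Δv = -80 m/s, so v(17) = 4 + (-80) = -76 m/s.

-76 m/s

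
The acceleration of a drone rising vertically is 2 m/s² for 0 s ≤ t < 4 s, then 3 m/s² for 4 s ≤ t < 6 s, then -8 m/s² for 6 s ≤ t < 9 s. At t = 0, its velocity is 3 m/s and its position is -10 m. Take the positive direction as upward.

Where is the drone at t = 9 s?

61 m

On each constant-a segment, Δv = aΔt and Δx = v₀Δt + ½aΔt²; chain segment to segment.
0–4 s: v starts 3 m/s; Δx = 3·4 + ½·2·4² = 28 m; v ends 11 m/s.
4–6 s: v starts 11 m/s; Δx = 11·2 + ½·3·2² = 28 m; v ends 17 m/s.
6–9 s: v starts 17 m/s; Δx = 17·3 + ½·-8·3² = 15 m; v ends -7 m/s.
x(9) = -10 + Σ Δx = 61 m.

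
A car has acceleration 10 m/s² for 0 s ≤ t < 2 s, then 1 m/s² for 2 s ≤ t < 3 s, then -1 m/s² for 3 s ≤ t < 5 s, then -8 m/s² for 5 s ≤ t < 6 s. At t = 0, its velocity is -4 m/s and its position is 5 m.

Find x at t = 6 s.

76.5 m

On each constant-a segment, Δv = aΔt and Δx = v₀Δt + ½aΔt²; chain segment to segment.
0–2 s: v starts -4 m/s; Δx = -4·2 + ½·10·2² = 12 m; v ends 16 m/s.
2–3 s: v starts 16 m/s; Δx = 16·1 + ½·1·1² = 16.5 m; v ends 17 m/s.
3–5 s: v starts 17 m/s; Δx = 17·2 + ½·-1·2² = 32 m; v ends 15 m/s.
5–6 s: v starts 15 m/s; Δx = 15·1 + ½·-8·1² = 11 m; v ends 7 m/s.
x(6) = 5 + Σ Δx = 76.5 m.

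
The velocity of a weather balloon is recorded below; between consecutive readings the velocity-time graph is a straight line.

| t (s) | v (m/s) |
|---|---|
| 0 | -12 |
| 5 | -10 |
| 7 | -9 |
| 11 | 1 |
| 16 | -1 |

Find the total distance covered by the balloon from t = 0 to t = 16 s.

Distance (not displacement) is the total path length: add the absolute areas under v-t.
0–5 s: |½(-12 + -10)(5)| = 55 m
5–7 s: |½(-10 + -9)(2)| = 19 m
7–11 s: v = 0 at t = 10.6 s; triangle areas 16.2 + 0.2 = 16.4 m
11–16 s: v = 0 at t = 13.5 s; triangle areas 1.25 + 1.25 = 2.5 m
Total distance = 92.9 m

92.9 m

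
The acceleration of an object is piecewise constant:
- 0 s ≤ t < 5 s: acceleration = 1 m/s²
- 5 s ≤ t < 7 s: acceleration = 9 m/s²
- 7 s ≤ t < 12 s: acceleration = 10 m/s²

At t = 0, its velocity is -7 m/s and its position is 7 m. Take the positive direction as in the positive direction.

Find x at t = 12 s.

On each constant-a segment, Δv = aΔt and Δx = v₀Δt + ½aΔt²; chain segment to segment.
0–5 s: v starts -7 m/s; Δx = -7·5 + ½·1·5² = -22.5 m; v ends -2 m/s.
5–7 s: v starts -2 m/s; Δx = -2·2 + ½·9·2² = 14 m; v ends 16 m/s.
7–12 s: v starts 16 m/s; Δx = 16·5 + ½·10·5² = 205 m; v ends 66 m/s.
x(12) = 7 + Σ Δx = 203.5 m.

203.5 m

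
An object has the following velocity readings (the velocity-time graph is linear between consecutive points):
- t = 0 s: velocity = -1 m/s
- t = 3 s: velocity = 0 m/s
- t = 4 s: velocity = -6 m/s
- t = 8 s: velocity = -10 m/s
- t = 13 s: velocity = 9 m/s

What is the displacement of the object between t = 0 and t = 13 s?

-39 m

Net displacement equals the area under the velocity-time graph (areas below the axis count negative).
0–3 s: ½(-1 + 0)(3) = -1.5 m
3–4 s: ½(0 + -6)(1) = -3 m
4–8 s: ½(-6 + -10)(4) = -32 m
8–13 s: ½(-10 + 9)(5) = -2.5 m
Net displacement = -39 m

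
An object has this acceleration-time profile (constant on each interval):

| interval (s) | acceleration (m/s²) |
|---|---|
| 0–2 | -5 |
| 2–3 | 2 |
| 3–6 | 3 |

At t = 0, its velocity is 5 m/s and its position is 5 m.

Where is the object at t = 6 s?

On each constant-a segment, Δv = aΔt and Δx = v₀Δt + ½aΔt²; chain segment to segment.
0–2 s: v starts 5 m/s; Δx = 5·2 + ½·-5·2² = 0 m; v ends -5 m/s.
2–3 s: v starts -5 m/s; Δx = -5·1 + ½·2·1² = -4 m; v ends -3 m/s.
3–6 s: v starts -3 m/s; Δx = -3·3 + ½·3·3² = 4.5 m; v ends 6 m/s.
x(6) = 5 + Σ Δx = 5.5 m.

5.5 m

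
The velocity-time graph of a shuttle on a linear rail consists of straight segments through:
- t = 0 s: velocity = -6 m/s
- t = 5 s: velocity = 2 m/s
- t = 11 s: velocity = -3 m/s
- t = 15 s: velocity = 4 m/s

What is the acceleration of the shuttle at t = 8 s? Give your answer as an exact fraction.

-5/6 m/s²

Acceleration is the slope of the v-t graph on 5–11 s: (-3 − 2)/(11 − 5) = -5/6 m/s².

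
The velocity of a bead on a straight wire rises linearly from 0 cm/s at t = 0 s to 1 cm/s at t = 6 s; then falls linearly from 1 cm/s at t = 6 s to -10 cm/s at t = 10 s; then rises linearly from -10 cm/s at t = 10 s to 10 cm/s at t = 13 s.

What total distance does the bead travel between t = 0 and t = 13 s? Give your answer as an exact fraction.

Total distance travelled is ∫|v| dt — sum the magnitudes of each area piece.
0–6 s: |½(0 + 1)(6)| = 3 cm
6–10 s: v = 0 at t = 70/11 s; triangle areas 2/11 + 200/11 = 202/11 cm
10–13 s: v = 0 at t = 11.5 s; triangle areas 7.5 + 7.5 = 15 cm
Total distance = 400/11 cm

400/11 cm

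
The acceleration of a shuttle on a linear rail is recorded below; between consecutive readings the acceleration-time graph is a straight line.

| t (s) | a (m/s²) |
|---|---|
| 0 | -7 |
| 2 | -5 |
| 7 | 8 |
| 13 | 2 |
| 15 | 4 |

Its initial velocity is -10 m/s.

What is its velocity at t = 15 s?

21.5 m/s

Δv equals the area under the a-t graph; then v = v₀ + Δv.
0–2 s: ½(-7 + -5)(2) = -12 m/s
2–7 s: ½(-5 + 8)(5) = 7.5 m/s
7–13 s: ½(8 + 2)(6) = 30 m/s
13–15 s: ½(2 + 4)(2) = 6 m/s
Δv = 31.5 m/s, so v(15) = -10 + (31.5) = 21.5 m/s.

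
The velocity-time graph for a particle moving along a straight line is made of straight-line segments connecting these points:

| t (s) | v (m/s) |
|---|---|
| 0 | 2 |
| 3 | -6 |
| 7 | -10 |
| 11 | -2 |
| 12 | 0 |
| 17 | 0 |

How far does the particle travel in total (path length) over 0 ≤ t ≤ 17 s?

Total distance travelled is ∫|v| dt — sum the magnitudes of each area piece.
0–3 s: v = 0 at t = 0.75 s; triangle areas 0.75 + 6.75 = 7.5 m
3–7 s: |½(-6 + -10)(4)| = 32 m
7–11 s: |½(-10 + -2)(4)| = 24 m
11–12 s: |½(-2 + 0)(1)| = 1 m
12–17 s: |0| × 5 = 0 m
Total distance = 64.5 m

64.5 m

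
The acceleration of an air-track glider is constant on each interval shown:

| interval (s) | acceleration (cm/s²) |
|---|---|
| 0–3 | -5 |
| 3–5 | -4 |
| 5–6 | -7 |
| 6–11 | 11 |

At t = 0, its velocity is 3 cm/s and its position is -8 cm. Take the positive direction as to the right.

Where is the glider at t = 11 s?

-74.5 cm

On each constant-a segment, Δv = aΔt and Δx = v₀Δt + ½aΔt²; chain segment to segment.
0–3 s: v starts 3 cm/s; Δx = 3·3 + ½·-5·3² = -13.5 cm; v ends -12 cm/s.
3–5 s: v starts -12 cm/s; Δx = -12·2 + ½·-4·2² = -32 cm; v ends -20 cm/s.
5–6 s: v starts -20 cm/s; Δx = -20·1 + ½·-7·1² = -23.5 cm; v ends -27 cm/s.
6–11 s: v starts -27 cm/s; Δx = -27·5 + ½·11·5² = 2.5 cm; v ends 28 cm/s.
x(11) = -8 + Σ Δx = -74.5 cm.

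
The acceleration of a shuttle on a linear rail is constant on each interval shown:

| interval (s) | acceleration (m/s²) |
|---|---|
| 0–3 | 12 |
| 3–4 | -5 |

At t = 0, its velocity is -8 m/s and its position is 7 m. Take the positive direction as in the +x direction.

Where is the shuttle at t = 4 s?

62.5 m

On each constant-a segment, Δv = aΔt and Δx = v₀Δt + ½aΔt²; chain segment to segment.
0–3 s: v starts -8 m/s; Δx = -8·3 + ½·12·3² = 30 m; v ends 28 m/s.
3–4 s: v starts 28 m/s; Δx = 28·1 + ½·-5·1² = 25.5 m; v ends 23 m/s.
x(4) = 7 + Σ Δx = 62.5 m.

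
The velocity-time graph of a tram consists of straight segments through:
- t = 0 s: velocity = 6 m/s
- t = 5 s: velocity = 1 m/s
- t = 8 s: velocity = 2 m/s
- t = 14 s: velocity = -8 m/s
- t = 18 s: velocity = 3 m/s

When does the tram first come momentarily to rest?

t = 9.2 s

v changes sign on 8–14 s (from 2 to -8); the graph is linear there, so v = 0 at t = 8 + (-2)·(14 − 8)/(-8 − 2) = 9.2 s.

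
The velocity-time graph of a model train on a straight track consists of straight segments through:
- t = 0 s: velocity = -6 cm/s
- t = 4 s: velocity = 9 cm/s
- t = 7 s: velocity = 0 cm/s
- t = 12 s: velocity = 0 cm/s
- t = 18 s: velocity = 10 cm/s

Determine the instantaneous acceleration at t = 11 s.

0 cm/s²

Acceleration is the slope of the v-t graph on 7–12 s: (0 − 0)/(12 − 7) = 0 cm/s².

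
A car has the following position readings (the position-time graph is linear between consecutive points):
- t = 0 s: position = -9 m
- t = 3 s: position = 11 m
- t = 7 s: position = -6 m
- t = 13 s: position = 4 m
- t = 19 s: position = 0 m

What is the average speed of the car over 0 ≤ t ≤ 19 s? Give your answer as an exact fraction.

Average speed = (total path length)/(elapsed time); on a piecewise-linear x-t graph the path length is Σ|Δx|.
0–3 s: |Δx| = |11 − -9| = 20 m
3–7 s: |Δx| = |-6 − 11| = 17 m
7–13 s: |Δx| = |4 − -6| = 10 m
13–19 s: |Δx| = |0 − 4| = 4 m
Total path = 51 m; average speed = 51/19 = 51/19 m/s.

51/19 m/s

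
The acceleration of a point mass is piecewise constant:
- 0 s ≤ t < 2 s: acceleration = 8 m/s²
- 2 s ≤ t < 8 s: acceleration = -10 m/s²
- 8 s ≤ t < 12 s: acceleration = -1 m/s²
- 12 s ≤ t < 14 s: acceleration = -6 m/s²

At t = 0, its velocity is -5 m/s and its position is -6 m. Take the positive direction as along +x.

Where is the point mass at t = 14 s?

-436 m

On each constant-a segment, Δv = aΔt and Δx = v₀Δt + ½aΔt²; chain segment to segment.
0–2 s: v starts -5 m/s; Δx = -5·2 + ½·8·2² = 6 m; v ends 11 m/s.
2–8 s: v starts 11 m/s; Δx = 11·6 + ½·-10·6² = -114 m; v ends -49 m/s.
8–12 s: v starts -49 m/s; Δx = -49·4 + ½·-1·4² = -204 m; v ends -53 m/s.
12–14 s: v starts -53 m/s; Δx = -53·2 + ½·-6·2² = -118 m; v ends -65 m/s.
x(14) = -6 + Σ Δx = -436 m.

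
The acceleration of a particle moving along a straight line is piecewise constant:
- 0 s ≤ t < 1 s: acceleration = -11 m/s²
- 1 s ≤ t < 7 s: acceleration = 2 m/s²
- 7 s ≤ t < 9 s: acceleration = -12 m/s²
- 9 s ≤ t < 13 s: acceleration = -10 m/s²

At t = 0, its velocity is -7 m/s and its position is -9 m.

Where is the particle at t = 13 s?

On each constant-a segment, Δv = aΔt and Δx = v₀Δt + ½aΔt²; chain segment to segment.
0–1 s: v starts -7 m/s; Δx = -7·1 + ½·-11·1² = -12.5 m; v ends -18 m/s.
1–7 s: v starts -18 m/s; Δx = -18·6 + ½·2·6² = -72 m; v ends -6 m/s.
7–9 s: v starts -6 m/s; Δx = -6·2 + ½·-12·2² = -36 m; v ends -30 m/s.
9–13 s: v starts -30 m/s; Δx = -30·4 + ½·-10·4² = -200 m; v ends -70 m/s.
x(13) = -9 + Σ Δx = -329.5 m.

-329.5 m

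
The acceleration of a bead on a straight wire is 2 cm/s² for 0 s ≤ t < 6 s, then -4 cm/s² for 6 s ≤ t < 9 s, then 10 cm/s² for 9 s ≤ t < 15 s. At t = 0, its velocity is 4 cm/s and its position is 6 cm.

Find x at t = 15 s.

300 cm

On each constant-a segment, Δv = aΔt and Δx = v₀Δt + ½aΔt²; chain segment to segment.
0–6 s: v starts 4 cm/s; Δx = 4·6 + ½·2·6² = 60 cm; v ends 16 cm/s.
6–9 s: v starts 16 cm/s; Δx = 16·3 + ½·-4·3² = 30 cm; v ends 4 cm/s.
9–15 s: v starts 4 cm/s; Δx = 4·6 + ½·10·6² = 204 cm; v ends 64 cm/s.
x(15) = 6 + Σ Δx = 300 cm.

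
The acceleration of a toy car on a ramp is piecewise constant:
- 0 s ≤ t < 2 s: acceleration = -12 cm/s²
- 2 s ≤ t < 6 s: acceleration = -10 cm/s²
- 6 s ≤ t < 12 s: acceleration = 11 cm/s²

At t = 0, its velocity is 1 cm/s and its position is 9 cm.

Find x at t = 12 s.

On each constant-a segment, Δv = aΔt and Δx = v₀Δt + ½aΔt²; chain segment to segment.
0–2 s: v starts 1 cm/s; Δx = 1·2 + ½·-12·2² = -22 cm; v ends -23 cm/s.
2–6 s: v starts -23 cm/s; Δx = -23·4 + ½·-10·4² = -172 cm; v ends -63 cm/s.
6–12 s: v starts -63 cm/s; Δx = -63·6 + ½·11·6² = -180 cm; v ends 3 cm/s.
x(12) = 9 + Σ Δx = -365 cm.

-365 cm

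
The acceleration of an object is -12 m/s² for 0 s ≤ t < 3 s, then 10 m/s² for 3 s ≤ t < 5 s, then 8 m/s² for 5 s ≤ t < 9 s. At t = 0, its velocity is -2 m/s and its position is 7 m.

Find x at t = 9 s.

-117 m

On each constant-a segment, Δv = aΔt and Δx = v₀Δt + ½aΔt²; chain segment to segment.
0–3 s: v starts -2 m/s; Δx = -2·3 + ½·-12·3² = -60 m; v ends -38 m/s.
3–5 s: v starts -38 m/s; Δx = -38·2 + ½·10·2² = -56 m; v ends -18 m/s.
5–9 s: v starts -18 m/s; Δx = -18·4 + ½·8·4² = -8 m; v ends 14 m/s.
x(9) = 7 + Σ Δx = -117 m.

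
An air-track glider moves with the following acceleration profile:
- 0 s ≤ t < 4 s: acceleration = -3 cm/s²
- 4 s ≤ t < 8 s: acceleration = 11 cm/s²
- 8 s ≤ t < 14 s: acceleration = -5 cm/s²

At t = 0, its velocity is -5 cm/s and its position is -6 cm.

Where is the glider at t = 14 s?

On each constant-a segment, Δv = aΔt and Δx = v₀Δt + ½aΔt²; chain segment to segment.
0–4 s: v starts -5 cm/s; Δx = -5·4 + ½·-3·4² = -44 cm; v ends -17 cm/s.
4–8 s: v starts -17 cm/s; Δx = -17·4 + ½·11·4² = 20 cm; v ends 27 cm/s.
8–14 s: v starts 27 cm/s; Δx = 27·6 + ½·-5·6² = 72 cm; v ends -3 cm/s.
x(14) = -6 + Σ Δx = 42 cm.

42 cm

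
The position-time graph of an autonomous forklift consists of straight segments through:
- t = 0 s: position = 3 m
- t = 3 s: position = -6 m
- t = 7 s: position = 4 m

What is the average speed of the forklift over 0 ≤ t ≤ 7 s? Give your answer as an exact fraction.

19/7 m/s

Average speed = (total path length)/(elapsed time); on a piecewise-linear x-t graph the path length is Σ|Δx|.
0–3 s: |Δx| = |-6 − 3| = 9 m
3–7 s: |Δx| = |4 − -6| = 10 m
Total path = 19 m; average speed = 19/7 = 19/7 m/s.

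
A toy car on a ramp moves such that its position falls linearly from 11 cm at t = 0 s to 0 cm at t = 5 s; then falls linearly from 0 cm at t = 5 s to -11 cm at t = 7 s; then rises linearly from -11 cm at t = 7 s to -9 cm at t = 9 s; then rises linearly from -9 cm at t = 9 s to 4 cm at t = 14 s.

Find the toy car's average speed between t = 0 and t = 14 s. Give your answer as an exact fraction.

37/14 cm/s

Average speed = (total path length)/(elapsed time); on a piecewise-linear x-t graph the path length is Σ|Δx|.
0–5 s: |Δx| = |0 − 11| = 11 cm
5–7 s: |Δx| = |-11 − 0| = 11 cm
7–9 s: |Δx| = |-9 − -11| = 2 cm
9–14 s: |Δx| = |4 − -9| = 13 cm
Total path = 37 cm; average speed = 37/14 = 37/14 cm/s.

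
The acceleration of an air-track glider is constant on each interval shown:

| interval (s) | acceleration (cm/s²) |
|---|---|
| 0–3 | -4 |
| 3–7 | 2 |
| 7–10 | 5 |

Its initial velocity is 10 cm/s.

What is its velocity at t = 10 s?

Δv equals the area under the a-t graph; then v = v₀ + Δv.
0–3 s: -4 × 3 = -12 cm/s
3–7 s: 2 × 4 = 8 cm/s
7–10 s: 5 × 3 = 15 cm/s
Δv = 11 cm/s, so v(10) = 10 + (11) = 21 cm/s.

21 cm/s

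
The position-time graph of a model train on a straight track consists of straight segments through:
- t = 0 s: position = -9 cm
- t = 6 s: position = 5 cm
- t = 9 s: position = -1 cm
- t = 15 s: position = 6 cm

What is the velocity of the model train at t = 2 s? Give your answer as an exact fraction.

Velocity is the slope of the x-t graph on 0–6 s: (5 − -9)/(6 − 0) = 7/3 cm/s.

7/3 cm/s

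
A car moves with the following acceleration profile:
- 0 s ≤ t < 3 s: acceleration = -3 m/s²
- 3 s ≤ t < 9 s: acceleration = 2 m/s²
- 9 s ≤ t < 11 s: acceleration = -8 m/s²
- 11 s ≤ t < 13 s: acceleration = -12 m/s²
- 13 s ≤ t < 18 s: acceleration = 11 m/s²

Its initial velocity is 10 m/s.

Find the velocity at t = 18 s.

Δv equals the area under the a-t graph; then v = v₀ + Δv.
0–3 s: -3 × 3 = -9 m/s
3–9 s: 2 × 6 = 12 m/s
9–11 s: -8 × 2 = -16 m/s
11–13 s: -12 × 2 = -24 m/s
13–18 s: 11 × 5 = 55 m/s
Δv = 18 m/s, so v(18) = 10 + (18) = 28 m/s.

28 m/s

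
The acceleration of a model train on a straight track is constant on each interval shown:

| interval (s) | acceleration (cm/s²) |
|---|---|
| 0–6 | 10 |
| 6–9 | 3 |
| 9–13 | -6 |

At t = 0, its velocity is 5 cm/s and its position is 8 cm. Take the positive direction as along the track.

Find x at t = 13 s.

674.5 cm

On each constant-a segment, Δv = aΔt and Δx = v₀Δt + ½aΔt²; chain segment to segment.
0–6 s: v starts 5 cm/s; Δx = 5·6 + ½·10·6² = 210 cm; v ends 65 cm/s.
6–9 s: v starts 65 cm/s; Δx = 65·3 + ½·3·3² = 208.5 cm; v ends 74 cm/s.
9–13 s: v starts 74 cm/s; Δx = 74·4 + ½·-6·4² = 248 cm; v ends 50 cm/s.
x(13) = 8 + Σ Δx = 674.5 cm.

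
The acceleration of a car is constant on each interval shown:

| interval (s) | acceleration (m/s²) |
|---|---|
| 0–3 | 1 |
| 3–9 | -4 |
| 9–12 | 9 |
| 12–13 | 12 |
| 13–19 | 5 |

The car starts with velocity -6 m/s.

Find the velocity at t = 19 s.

Δv equals the area under the a-t graph; then v = v₀ + Δv.
0–3 s: 1 × 3 = 3 m/s
3–9 s: -4 × 6 = -24 m/s
9–12 s: 9 × 3 = 27 m/s
12–13 s: 12 × 1 = 12 m/s
13–19 s: 5 × 6 = 30 m/s
Δv = 48 m/s, so v(19) = -6 + (48) = 42 m/s.

42 m/s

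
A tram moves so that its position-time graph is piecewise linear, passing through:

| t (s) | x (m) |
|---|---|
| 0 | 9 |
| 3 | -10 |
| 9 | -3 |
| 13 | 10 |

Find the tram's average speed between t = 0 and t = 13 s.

3 m/s

Average speed = (total path length)/(elapsed time); on a piecewise-linear x-t graph the path length is Σ|Δx|.
0–3 s: |Δx| = |-10 − 9| = 19 m
3–9 s: |Δx| = |-3 − -10| = 7 m
9–13 s: |Δx| = |10 − -3| = 13 m
Total path = 39 m; average speed = 39/13 = 3 m/s.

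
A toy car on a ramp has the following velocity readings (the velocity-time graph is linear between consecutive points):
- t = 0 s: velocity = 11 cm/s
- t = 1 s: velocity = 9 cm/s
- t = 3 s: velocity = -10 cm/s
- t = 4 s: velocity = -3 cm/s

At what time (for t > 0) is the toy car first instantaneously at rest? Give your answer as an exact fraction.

v changes sign on 1–3 s (from 9 to -10); the graph is linear there, so v = 0 at t = 1 + (-9)·(3 − 1)/(-10 − 9) = 37/19 s.

t = 37/19 s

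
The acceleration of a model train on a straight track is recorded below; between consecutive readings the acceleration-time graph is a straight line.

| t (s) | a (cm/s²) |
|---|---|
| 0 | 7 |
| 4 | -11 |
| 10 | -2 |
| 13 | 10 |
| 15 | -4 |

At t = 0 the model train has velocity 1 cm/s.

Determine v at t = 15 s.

-28 cm/s

Δv equals the area under the a-t graph; then v = v₀ + Δv.
0–4 s: ½(7 + -11)(4) = -8 cm/s
4–10 s: ½(-11 + -2)(6) = -39 cm/s
10–13 s: ½(-2 + 10)(3) = 12 cm/s
13–15 s: ½(10 + -4)(2) = 6 cm/s
Δv = -29 cm/s, so v(15) = 1 + (-29) = -28 cm/s.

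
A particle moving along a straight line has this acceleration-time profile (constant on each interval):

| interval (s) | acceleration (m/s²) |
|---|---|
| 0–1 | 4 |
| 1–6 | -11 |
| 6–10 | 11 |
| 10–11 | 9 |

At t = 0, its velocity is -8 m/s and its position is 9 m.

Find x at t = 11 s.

On each constant-a segment, Δv = aΔt and Δx = v₀Δt + ½aΔt²; chain segment to segment.
0–1 s: v starts -8 m/s; Δx = -8·1 + ½·4·1² = -6 m; v ends -4 m/s.
1–6 s: v starts -4 m/s; Δx = -4·5 + ½·-11·5² = -157.5 m; v ends -59 m/s.
6–10 s: v starts -59 m/s; Δx = -59·4 + ½·11·4² = -148 m; v ends -15 m/s.
10–11 s: v starts -15 m/s; Δx = -15·1 + ½·9·1² = -10.5 m; v ends -6 m/s.
x(11) = 9 + Σ Δx = -313 m.

-313 m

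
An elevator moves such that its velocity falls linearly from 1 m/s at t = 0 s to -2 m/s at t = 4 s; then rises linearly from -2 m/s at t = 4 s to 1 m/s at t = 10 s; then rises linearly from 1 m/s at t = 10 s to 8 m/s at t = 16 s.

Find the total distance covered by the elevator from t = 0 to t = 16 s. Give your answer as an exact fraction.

Total distance travelled is ∫|v| dt — sum the magnitudes of each area piece.
0–4 s: v = 0 at t = 4/3 s; triangle areas 2/3 + 8/3 = 10/3 m
4–10 s: v = 0 at t = 8 s; triangle areas 4 + 1 = 5 m
10–16 s: |½(1 + 8)(6)| = 27 m
Total distance = 106/3 m

106/3 m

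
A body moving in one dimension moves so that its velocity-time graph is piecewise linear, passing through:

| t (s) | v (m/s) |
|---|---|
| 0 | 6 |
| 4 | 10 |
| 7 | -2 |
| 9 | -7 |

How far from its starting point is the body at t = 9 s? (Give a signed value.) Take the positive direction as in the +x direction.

Displacement is the signed area under the v-t curve.
0–4 s: ½(6 + 10)(4) = 32 m
4–7 s: ½(10 + -2)(3) = 12 m
7–9 s: ½(-2 + -7)(2) = -9 m
Net displacement = 35 m

35 m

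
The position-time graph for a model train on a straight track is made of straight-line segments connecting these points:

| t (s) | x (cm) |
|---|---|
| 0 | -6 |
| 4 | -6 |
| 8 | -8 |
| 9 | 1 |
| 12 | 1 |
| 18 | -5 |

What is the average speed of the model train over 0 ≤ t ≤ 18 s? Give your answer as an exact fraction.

Average speed = (total path length)/(elapsed time); on a piecewise-linear x-t graph the path length is Σ|Δx|.
0–4 s: |Δx| = |-6 − -6| = 0 cm
4–8 s: |Δx| = |-8 − -6| = 2 cm
8–9 s: |Δx| = |1 − -8| = 9 cm
9–12 s: |Δx| = |1 − 1| = 0 cm
12–18 s: |Δx| = |-5 − 1| = 6 cm
Total path = 17 cm; average speed = 17/18 = 17/18 cm/s.

17/18 cm/s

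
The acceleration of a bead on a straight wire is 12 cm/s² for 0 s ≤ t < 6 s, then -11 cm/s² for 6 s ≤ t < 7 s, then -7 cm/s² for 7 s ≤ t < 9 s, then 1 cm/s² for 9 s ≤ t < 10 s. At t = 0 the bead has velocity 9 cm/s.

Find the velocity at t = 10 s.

Δv equals the area under the a-t graph; then v = v₀ + Δv.
0–6 s: 12 × 6 = 72 cm/s
6–7 s: -11 × 1 = -11 cm/s
7–9 s: -7 × 2 = -14 cm/s
9–10 s: 1 × 1 = 1 cm/s
Δv = 48 cm/s, so v(10) = 9 + (48) = 57 cm/s.

57 cm/s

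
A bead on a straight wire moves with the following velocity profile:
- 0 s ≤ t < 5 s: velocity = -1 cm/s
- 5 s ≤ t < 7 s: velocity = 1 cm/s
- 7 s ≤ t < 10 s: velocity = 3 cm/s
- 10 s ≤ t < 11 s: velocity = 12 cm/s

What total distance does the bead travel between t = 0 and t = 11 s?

Distance (not displacement) is the total path length: add the absolute areas under v-t.
0–5 s: |-1| × 5 = 5 cm
5–7 s: |1| × 2 = 2 cm
7–10 s: |3| × 3 = 9 cm
10–11 s: |12| × 1 = 12 cm
Total distance = 28 cm

28 cm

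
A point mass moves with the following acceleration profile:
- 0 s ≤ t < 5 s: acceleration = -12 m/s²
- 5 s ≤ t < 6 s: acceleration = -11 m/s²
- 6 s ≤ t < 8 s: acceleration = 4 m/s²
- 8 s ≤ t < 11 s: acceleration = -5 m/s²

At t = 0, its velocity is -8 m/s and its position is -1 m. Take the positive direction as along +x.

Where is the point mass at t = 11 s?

On each constant-a segment, Δv = aΔt and Δx = v₀Δt + ½aΔt²; chain segment to segment.
0–5 s: v starts -8 m/s; Δx = -8·5 + ½·-12·5² = -190 m; v ends -68 m/s.
5–6 s: v starts -68 m/s; Δx = -68·1 + ½·-11·1² = -73.5 m; v ends -79 m/s.
6–8 s: v starts -79 m/s; Δx = -79·2 + ½·4·2² = -150 m; v ends -71 m/s.
8–11 s: v starts -71 m/s; Δx = -71·3 + ½·-5·3² = -235.5 m; v ends -86 m/s.
x(11) = -1 + Σ Δx = -650 m.

-650 m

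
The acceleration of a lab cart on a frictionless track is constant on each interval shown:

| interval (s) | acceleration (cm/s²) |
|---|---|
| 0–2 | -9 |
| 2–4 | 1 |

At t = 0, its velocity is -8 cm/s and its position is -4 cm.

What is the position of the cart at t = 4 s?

-88 cm

On each constant-a segment, Δv = aΔt and Δx = v₀Δt + ½aΔt²; chain segment to segment.
0–2 s: v starts -8 cm/s; Δx = -8·2 + ½·-9·2² = -34 cm; v ends -26 cm/s.
2–4 s: v starts -26 cm/s; Δx = -26·2 + ½·1·2² = -50 cm; v ends -24 cm/s.
x(4) = -4 + Σ Δx = -88 cm.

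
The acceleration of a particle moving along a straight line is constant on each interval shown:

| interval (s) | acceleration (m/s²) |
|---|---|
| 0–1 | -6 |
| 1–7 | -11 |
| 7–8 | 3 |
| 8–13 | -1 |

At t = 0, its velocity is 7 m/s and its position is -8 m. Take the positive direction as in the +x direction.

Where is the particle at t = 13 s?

-582 m

On each constant-a segment, Δv = aΔt and Δx = v₀Δt + ½aΔt²; chain segment to segment.
0–1 s: v starts 7 m/s; Δx = 7·1 + ½·-6·1² = 4 m; v ends 1 m/s.
1–7 s: v starts 1 m/s; Δx = 1·6 + ½·-11·6² = -192 m; v ends -65 m/s.
7–8 s: v starts -65 m/s; Δx = -65·1 + ½·3·1² = -63.5 m; v ends -62 m/s.
8–13 s: v starts -62 m/s; Δx = -62·5 + ½·-1·5² = -322.5 m; v ends -67 m/s.
x(13) = -8 + Σ Δx = -582 m.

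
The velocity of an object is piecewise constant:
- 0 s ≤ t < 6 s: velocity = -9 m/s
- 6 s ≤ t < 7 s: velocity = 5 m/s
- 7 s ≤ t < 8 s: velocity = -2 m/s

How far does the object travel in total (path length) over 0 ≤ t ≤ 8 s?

Total distance travelled is ∫|v| dt — sum the magnitudes of each area piece.
0–6 s: |-9| × 6 = 54 m
6–7 s: |5| × 1 = 5 m
7–8 s: |-2| × 1 = 2 m
Total distance = 61 m

61 m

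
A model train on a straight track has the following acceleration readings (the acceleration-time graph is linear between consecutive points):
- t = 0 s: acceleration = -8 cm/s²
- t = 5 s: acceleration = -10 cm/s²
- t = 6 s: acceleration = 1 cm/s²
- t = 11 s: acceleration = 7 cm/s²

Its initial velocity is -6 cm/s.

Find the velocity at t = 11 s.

-35.5 cm/s

Δv equals the area under the a-t graph; then v = v₀ + Δv.
0–5 s: ½(-8 + -10)(5) = -45 cm/s
5–6 s: ½(-10 + 1)(1) = -4.5 cm/s
6–11 s: ½(1 + 7)(5) = 20 cm/s
Δv = -29.5 cm/s, so v(11) = -6 + (-29.5) = -35.5 cm/s.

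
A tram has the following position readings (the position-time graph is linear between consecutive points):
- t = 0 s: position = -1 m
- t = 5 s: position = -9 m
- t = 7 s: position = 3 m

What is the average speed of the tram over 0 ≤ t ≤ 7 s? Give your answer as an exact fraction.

20/7 m/s

Average speed = (total path length)/(elapsed time); on a piecewise-linear x-t graph the path length is Σ|Δx|.
0–5 s: |Δx| = |-9 − -1| = 8 m
5–7 s: |Δx| = |3 − -9| = 12 m
Total path = 20 m; average speed = 20/7 = 20/7 m/s.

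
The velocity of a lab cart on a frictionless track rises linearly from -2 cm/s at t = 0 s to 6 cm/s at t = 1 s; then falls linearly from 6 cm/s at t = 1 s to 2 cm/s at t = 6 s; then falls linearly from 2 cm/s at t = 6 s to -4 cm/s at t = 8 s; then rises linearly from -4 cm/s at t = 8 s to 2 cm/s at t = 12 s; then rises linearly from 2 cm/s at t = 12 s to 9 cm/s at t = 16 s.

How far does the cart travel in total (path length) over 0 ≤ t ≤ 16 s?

54.5 cm

Distance (not displacement) is the total path length: add the absolute areas under v-t.
0–1 s: v = 0 at t = 0.25 s; triangle areas 0.25 + 2.25 = 2.5 cm
1–6 s: |½(6 + 2)(5)| = 20 cm
6–8 s: v = 0 at t = 20/3 s; triangle areas 2/3 + 8/3 = 10/3 cm
8–12 s: v = 0 at t = 32/3 s; triangle areas 16/3 + 4/3 = 20/3 cm
12–16 s: |½(2 + 9)(4)| = 22 cm
Total distance = 54.5 cm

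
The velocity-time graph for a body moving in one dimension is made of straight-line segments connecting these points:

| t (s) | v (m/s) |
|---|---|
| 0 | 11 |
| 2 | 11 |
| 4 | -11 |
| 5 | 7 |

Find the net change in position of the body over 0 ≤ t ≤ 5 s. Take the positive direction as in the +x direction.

Displacement is the signed area under the v-t curve.
0–2 s: 11 × 2 = 22 m
2–4 s: ½(11 + -11)(2) = 0 m
4–5 s: ½(-11 + 7)(1) = -2 m
Net displacement = 20 m

20 m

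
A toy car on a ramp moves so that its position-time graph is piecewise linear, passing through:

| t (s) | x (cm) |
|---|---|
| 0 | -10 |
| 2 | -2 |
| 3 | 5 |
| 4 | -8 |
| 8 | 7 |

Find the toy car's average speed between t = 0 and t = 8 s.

Average speed = (total path length)/(elapsed time); on a piecewise-linear x-t graph the path length is Σ|Δx|.
0–2 s: |Δx| = |-2 − -10| = 8 cm
2–3 s: |Δx| = |5 − -2| = 7 cm
3–4 s: |Δx| = |-8 − 5| = 13 cm
4–8 s: |Δx| = |7 − -8| = 15 cm
Total path = 43 cm; average speed = 43/8 = 5.375 cm/s.

5.375 cm/s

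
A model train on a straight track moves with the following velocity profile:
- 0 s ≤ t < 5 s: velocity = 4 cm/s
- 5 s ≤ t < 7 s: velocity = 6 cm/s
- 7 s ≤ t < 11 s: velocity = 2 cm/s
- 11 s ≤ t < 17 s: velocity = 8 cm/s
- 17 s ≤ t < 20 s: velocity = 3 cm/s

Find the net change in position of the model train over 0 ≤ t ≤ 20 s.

97 cm

Displacement is the signed area under the v-t curve.
0–5 s: 4 × 5 = 20 cm
5–7 s: 6 × 2 = 12 cm
7–11 s: 2 × 4 = 8 cm
11–17 s: 8 × 6 = 48 cm
17–20 s: 3 × 3 = 9 cm
Net displacement = 97 cm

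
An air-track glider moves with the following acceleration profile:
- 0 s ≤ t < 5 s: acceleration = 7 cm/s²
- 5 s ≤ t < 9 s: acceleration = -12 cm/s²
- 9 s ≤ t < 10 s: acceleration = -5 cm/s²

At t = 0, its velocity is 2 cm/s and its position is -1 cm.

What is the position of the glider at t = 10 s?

On each constant-a segment, Δv = aΔt and Δx = v₀Δt + ½aΔt²; chain segment to segment.
0–5 s: v starts 2 cm/s; Δx = 2·5 + ½·7·5² = 97.5 cm; v ends 37 cm/s.
5–9 s: v starts 37 cm/s; Δx = 37·4 + ½·-12·4² = 52 cm; v ends -11 cm/s.
9–10 s: v starts -11 cm/s; Δx = -11·1 + ½·-5·1² = -13.5 cm; v ends -16 cm/s.
x(10) = -1 + Σ Δx = 135 cm.

135 cm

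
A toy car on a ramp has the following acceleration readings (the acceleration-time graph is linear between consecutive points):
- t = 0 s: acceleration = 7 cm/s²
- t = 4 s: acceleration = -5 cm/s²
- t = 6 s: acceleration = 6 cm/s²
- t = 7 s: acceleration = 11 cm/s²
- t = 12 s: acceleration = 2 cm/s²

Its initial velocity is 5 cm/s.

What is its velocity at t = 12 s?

51 cm/s

Δv equals the area under the a-t graph; then v = v₀ + Δv.
0–4 s: ½(7 + -5)(4) = 4 cm/s
4–6 s: ½(-5 + 6)(2) = 1 cm/s
6–7 s: ½(6 + 11)(1) = 8.5 cm/s
7–12 s: ½(11 + 2)(5) = 32.5 cm/s
Δv = 46 cm/s, so v(12) = 5 + (46) = 51 cm/s.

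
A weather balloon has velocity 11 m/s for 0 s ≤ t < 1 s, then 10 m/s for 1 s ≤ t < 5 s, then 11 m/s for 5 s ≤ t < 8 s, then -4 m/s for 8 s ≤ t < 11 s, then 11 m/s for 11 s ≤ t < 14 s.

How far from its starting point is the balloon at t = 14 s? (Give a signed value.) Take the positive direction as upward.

105 m

Net displacement equals the area under the velocity-time graph (areas below the axis count negative).
0–1 s: 11 × 1 = 11 m
1–5 s: 10 × 4 = 40 m
5–8 s: 11 × 3 = 33 m
8–11 s: -4 × 3 = -12 m
11–14 s: 11 × 3 = 33 m
Net displacement = 105 m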